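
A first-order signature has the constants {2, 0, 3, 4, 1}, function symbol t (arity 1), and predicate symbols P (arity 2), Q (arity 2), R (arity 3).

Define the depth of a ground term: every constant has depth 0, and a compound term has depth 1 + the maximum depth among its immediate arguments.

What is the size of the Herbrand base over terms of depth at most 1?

First count ground terms of depth ≤ 1.
Count level by level. With function symbols t/1, the terms of depth ≤ k are the 5 constants together with each function applied to depth-≤(k−1) tuples, so N_k = 5 + N_{k-1}.
N_0 = 5
N_1 = 5 + 5 = 10
Explicitly: 2, 0, 3, 4, 1, t(2), t(0), t(3), t(4), t(1).
So |H| = 10.
A ground atom is a predicate applied to a tuple of terms from H, so the count is the sum over predicates of |H|^arity:
  P: 10^2 = 100;  Q: 10^2 = 100;  R: 10^3 = 1000
Total ground atoms: 100 + 100 + 1000 = 1200.

1200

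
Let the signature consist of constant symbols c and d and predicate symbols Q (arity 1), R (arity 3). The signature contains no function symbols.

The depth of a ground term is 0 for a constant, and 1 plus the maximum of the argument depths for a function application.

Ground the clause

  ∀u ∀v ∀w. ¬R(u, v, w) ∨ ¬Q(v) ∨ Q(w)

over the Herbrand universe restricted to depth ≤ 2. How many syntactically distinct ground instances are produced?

Ground terms of depth ≤ 2:
  With no function symbols every ground term is a constant, so there are exactly 2 ground terms at every depth bound.
  N_0 = 2
  N_1 = 2
  N_2 = 2
  Explicitly: c, d.
So there are 2 ground terms available for substitution.
The clause has 3 distinct variables (u, v, w), each appearing in the body. In the free term algebra distinct substitutions yield syntactically distinct ground instances.
Number of ground instances = 2^3 = 8.

8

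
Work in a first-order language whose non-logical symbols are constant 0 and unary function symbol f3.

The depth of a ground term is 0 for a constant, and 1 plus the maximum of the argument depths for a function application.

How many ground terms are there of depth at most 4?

5

Let N_k count ground terms of depth at most k. Each non-constant term of depth ≤ k is some function symbol applied to depth-≤(k−1) arguments, giving N_k = 1 + N_{k-1}.
N_0 = 1
N_1 = 1 + 1 = 2
N_2 = 1 + 2 = 3
N_3 = 1 + 3 = 4
N_4 = 1 + 4 = 5
Explicitly: 0, f3(0), f3(f3(0)), f3(f3(f3(0))), f3(f3(f3(f3(0)))).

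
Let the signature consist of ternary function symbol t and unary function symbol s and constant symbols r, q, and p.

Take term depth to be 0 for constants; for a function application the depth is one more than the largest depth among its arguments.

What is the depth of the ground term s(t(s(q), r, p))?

depth(s(q)) = 1 + depth(q) = 1 + 0 = 1
depth(t(s(q), r, p)) = 1 + max(1, 0, 0) = 2
depth(s(t(s(q), r, p))) = 1 + depth(t(s(q), r, p)) = 1 + 2 = 3

3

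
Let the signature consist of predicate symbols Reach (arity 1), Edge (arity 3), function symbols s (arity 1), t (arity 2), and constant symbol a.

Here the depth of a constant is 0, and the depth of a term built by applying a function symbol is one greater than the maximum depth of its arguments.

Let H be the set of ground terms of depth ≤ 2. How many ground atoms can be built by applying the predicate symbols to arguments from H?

First count ground terms of depth ≤ 2.
Let N_k count ground terms of depth at most k. Each non-constant term of depth ≤ k is some function symbol applied to depth-≤(k−1) arguments, giving N_k = 1 + N_{k-1} + N_{k-1}^2.
N_0 = 1
N_1 = 1 + 1 + 1^2 = 3
N_2 = 1 + 3 + 3^2 = 13
So |H| = 13.
For each predicate symbol, the number of ground atoms is |H| raised to its arity; summing:
  Reach: 13;  Edge: 13^3 = 2197
Total ground atoms: 13 + 2197 = 2210.

2210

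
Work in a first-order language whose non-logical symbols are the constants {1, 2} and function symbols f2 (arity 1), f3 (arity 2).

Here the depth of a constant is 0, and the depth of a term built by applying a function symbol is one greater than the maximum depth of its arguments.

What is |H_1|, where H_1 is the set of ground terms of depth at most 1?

Write N_k for the number of ground terms of depth ≤ k. A term of depth ≤ k is either a constant or a function symbol applied to arguments of depth ≤ k−1, so N_k = 2 + N_{k-1} + N_{k-1}^2.
N_0 = 2
N_1 = 2 + 2 + 2^2 = 8
Explicitly: 1, 2, f2(1), f2(2), f3(1, 1), f3(1, 2), f3(2, 1), f3(2, 2).

8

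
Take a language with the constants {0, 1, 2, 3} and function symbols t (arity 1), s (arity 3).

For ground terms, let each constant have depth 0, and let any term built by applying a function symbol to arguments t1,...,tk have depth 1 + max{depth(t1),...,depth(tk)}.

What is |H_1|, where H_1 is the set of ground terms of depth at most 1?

Write N_k for the number of ground terms of depth ≤ k. A term of depth ≤ k is either a constant or a function symbol applied to arguments of depth ≤ k−1, so N_k = 4 + N_{k-1} + N_{k-1}^3.
N_0 = 4
N_1 = 4 + 4 + 4^3 = 72

72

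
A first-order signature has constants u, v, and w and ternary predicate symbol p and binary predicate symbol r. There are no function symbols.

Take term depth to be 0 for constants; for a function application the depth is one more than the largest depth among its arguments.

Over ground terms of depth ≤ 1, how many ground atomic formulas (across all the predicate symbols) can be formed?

First count ground terms of depth ≤ 1.
With no function symbols every ground term is a constant, so there are exactly 3 ground terms at every depth bound.
N_0 = 3
N_1 = 3
Explicitly: u, v, w.
So |H| = 3.
A ground atom is a predicate applied to a tuple of terms from H, so the count is the sum over predicates of |H|^arity:
  p: 3^3 = 27;  r: 3^2 = 9
Total ground atoms: 27 + 9 = 36.

36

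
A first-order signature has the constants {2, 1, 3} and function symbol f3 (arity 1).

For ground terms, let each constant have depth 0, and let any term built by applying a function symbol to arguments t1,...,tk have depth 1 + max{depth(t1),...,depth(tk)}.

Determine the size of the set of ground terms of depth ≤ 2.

Let N_k count ground terms of depth at most k. Each non-constant term of depth ≤ k is some function symbol applied to depth-≤(k−1) arguments, giving N_k = 3 + N_{k-1}.
N_0 = 3
N_1 = 3 + 3 = 6
N_2 = 3 + 6 = 9
Explicitly: 2, 1, 3, f3(2), f3(1), f3(3), f3(f3(2)), f3(f3(1)), f3(f3(3)).

9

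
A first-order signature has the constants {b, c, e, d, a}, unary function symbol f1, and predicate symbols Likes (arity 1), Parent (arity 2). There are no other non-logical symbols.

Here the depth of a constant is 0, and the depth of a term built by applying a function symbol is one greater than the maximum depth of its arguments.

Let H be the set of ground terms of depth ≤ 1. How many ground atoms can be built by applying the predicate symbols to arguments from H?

First count ground terms of depth ≤ 1.
If N_k denotes the number of depth-≤k ground terms, the 5 constants give N_0 = 5, and each function symbol of arity r contributes N_{k-1}^r new terms at level k: N_k = 5 + N_{k-1}.
N_0 = 5
N_1 = 5 + 5 = 10
So |H| = 10.
A ground atom is a predicate applied to a tuple of terms from H, so the count is the sum over predicates of |H|^arity:
  Likes: 10;  Parent: 10^2 = 100
Total ground atoms: 10 + 100 = 110.

110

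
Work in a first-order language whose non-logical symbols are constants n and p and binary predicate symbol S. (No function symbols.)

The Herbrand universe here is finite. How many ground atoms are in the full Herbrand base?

4

With no function symbols, the Herbrand universe is just the 2 constants.
Ground atoms per predicate: S: 2^2 = 4.
Herbrand base size = 4 = 4.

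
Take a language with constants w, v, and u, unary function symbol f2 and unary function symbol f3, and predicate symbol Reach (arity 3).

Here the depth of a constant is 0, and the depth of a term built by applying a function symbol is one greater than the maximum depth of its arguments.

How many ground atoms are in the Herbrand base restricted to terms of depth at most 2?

9261

First count ground terms of depth ≤ 2.
If N_k denotes the number of depth-≤k ground terms, the 3 constants give N_0 = 3, and each function symbol of arity r contributes N_{k-1}^r new terms at level k: N_k = 3 + N_{k-1} + N_{k-1}.
N_0 = 3
N_1 = 3 + 3 + 3 = 9
N_2 = 3 + 9 + 9 = 21
So |H| = 21.
A ground atom is a predicate applied to a tuple of terms from H, so the count is the sum over predicates of |H|^arity:
  Reach: 21^3 = 9261
Total ground atoms: 9261.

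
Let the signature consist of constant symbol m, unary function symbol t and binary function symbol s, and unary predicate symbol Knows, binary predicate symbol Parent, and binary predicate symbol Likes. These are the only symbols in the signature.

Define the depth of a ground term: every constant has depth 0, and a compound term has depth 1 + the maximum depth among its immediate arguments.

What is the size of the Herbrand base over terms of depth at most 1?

21

First count ground terms of depth ≤ 1.
Write N_k for the number of ground terms of depth ≤ k. A term of depth ≤ k is either a constant or a function symbol applied to arguments of depth ≤ k−1, so N_k = 1 + N_{k-1} + N_{k-1}^2.
N_0 = 1
N_1 = 1 + 1 + 1^2 = 3
So |H| = 3.
Ground atoms are formed by filling each argument slot of a predicate with a term from H, so an r-ary predicate gives |H|^r atoms:
  Knows: 3;  Parent: 3^2 = 9;  Likes: 3^2 = 9
Total ground atoms: 3 + 9 + 9 = 21.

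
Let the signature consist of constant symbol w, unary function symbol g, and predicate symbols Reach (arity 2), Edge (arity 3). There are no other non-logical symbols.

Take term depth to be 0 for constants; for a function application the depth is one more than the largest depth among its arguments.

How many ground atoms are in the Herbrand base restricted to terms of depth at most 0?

First count ground terms of depth ≤ 0.
If N_k denotes the number of depth-≤k ground terms, the 1 constant gives N_0 = 1, and each function symbol of arity r contributes N_{k-1}^r new terms at level k: N_k = 1 + N_{k-1}.
N_0 = 1
So |H| = 1.
Ground atoms are formed by filling each argument slot of a predicate with a term from H, so an r-ary predicate gives |H|^r atoms:
  Reach: 1^2 = 1;  Edge: 1^3 = 1
Total ground atoms: 1 + 1 = 2.

2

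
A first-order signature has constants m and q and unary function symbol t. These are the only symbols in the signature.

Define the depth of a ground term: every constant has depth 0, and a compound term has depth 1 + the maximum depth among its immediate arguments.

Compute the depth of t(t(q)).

2

depth(t(q)) = 1 + depth(q) = 1 + 0 = 1
depth(t(t(q))) = 1 + depth(t(q)) = 1 + 1 = 2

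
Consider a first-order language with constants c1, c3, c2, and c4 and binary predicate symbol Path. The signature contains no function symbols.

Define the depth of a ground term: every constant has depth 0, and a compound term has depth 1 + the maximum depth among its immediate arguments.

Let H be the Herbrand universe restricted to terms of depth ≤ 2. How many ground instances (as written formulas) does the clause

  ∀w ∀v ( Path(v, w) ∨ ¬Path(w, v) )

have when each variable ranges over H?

16

Ground terms of depth ≤ 2:
  With no function symbols every ground term is a constant, so there are exactly 4 ground terms at every depth bound.
  N_0 = 4
  N_1 = 4
  N_2 = 4
So there are 4 ground terms available for substitution.
There are 2 variables to instantiate (w, v), each occurring in at least one literal, so different choices give different ground instances.
Number of ground instances = 4^2 = 16.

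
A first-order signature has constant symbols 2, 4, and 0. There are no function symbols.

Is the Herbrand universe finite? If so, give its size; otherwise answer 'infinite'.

There are no function symbols, so every ground term is one of the 3 constants.
The Herbrand universe is {2, 4, 0}, which is finite with 3 elements.

3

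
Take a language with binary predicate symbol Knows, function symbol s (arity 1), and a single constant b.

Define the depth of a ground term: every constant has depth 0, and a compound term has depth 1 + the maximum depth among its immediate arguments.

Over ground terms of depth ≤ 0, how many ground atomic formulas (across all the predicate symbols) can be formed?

First count ground terms of depth ≤ 0.
Let N_k count ground terms of depth at most k. Each non-constant term of depth ≤ k is some function symbol applied to depth-≤(k−1) arguments, giving N_k = 1 + N_{k-1}.
N_0 = 1
So |H| = 1.
A ground atom is a predicate applied to a tuple of terms from H, so the count is the sum over predicates of |H|^arity:
  Knows: 1^2 = 1
Total ground atoms: 1.

1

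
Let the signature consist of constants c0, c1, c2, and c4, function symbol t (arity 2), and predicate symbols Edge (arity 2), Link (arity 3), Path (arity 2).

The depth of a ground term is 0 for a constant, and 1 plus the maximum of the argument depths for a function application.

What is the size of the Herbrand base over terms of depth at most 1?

8800

First count ground terms of depth ≤ 1.
Let N_k = |{terms of depth ≤ k}|. Then N_0 = 4 and N_k = 4 + N_{k-1}^2 for k ≥ 1 (one summand per function symbol, arity giving the exponent).
N_0 = 4
N_1 = 4 + 4^2 = 20
So |H| = 20.
Ground atoms are formed by filling each argument slot of a predicate with a term from H, so an r-ary predicate gives |H|^r atoms:
  Edge: 20^2 = 400;  Link: 20^3 = 8000;  Path: 20^2 = 400
Total ground atoms: 400 + 8000 + 400 = 8800.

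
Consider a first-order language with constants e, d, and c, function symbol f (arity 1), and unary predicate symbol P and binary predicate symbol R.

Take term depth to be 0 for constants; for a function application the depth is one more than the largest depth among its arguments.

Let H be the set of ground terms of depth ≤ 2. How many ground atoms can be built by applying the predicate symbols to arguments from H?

First count ground terms of depth ≤ 2.
Count level by level. With function symbols f/1, the terms of depth ≤ k are the 3 constants together with each function applied to depth-≤(k−1) tuples, so N_k = 3 + N_{k-1}.
N_0 = 3
N_1 = 3 + 3 = 6
N_2 = 3 + 6 = 9
Explicitly: e, d, c, f(e), f(d), f(c), f(f(e)), f(f(d)), f(f(c)).
So |H| = 9.
Each predicate of arity r yields |H|^r ground atoms (one per choice of an r-tuple from H):
  P: 9;  R: 9^2 = 81
Total ground atoms: 9 + 81 = 90.

90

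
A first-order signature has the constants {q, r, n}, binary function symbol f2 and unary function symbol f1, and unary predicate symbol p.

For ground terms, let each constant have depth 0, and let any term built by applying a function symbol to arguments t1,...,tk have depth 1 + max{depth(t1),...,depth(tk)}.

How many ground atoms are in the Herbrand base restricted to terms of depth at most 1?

First count ground terms of depth ≤ 1.
Write N_k for the number of ground terms of depth ≤ k. A term of depth ≤ k is either a constant or a function symbol applied to arguments of depth ≤ k−1, so N_k = 3 + N_{k-1}^2 + N_{k-1}.
N_0 = 3
N_1 = 3 + 3^2 + 3 = 15
So |H| = 15.
A ground atom is a predicate applied to a tuple of terms from H, so the count is the sum over predicates of |H|^arity:
  p: 15
Total ground atoms: 15.

15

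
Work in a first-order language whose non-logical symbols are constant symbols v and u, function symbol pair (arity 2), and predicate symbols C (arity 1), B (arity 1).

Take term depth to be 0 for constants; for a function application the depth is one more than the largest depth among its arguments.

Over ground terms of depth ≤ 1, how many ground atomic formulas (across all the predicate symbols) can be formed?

12

First count ground terms of depth ≤ 1.
Write N_k for the number of ground terms of depth ≤ k. A term of depth ≤ k is either a constant or a function symbol applied to arguments of depth ≤ k−1, so N_k = 2 + N_{k-1}^2.
N_0 = 2
N_1 = 2 + 2^2 = 6
So |H| = 6.
For each predicate symbol, the number of ground atoms is |H| raised to its arity; summing:
  C: 6;  B: 6
Total ground atoms: 6 + 6 = 12.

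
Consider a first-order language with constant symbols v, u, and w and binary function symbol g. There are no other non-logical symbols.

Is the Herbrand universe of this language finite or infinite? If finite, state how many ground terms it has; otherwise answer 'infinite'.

The signature has at least one function symbol (g, arity 2) and at least one constant (v).
Iterating g gives infinitely many distinct ground terms: v, g(v, v), g(g(v, v), g(v, v)), ...
So the Herbrand universe is infinite.

infinite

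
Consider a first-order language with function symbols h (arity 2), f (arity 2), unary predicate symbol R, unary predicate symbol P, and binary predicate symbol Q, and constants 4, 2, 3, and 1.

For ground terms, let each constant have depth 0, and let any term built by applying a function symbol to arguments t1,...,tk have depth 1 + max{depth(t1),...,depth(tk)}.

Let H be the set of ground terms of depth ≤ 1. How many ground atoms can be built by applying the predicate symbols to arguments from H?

First count ground terms of depth ≤ 1.
Count level by level. With function symbols h/2, f/2, the terms of depth ≤ k are the 4 constants together with each function applied to depth-≤(k−1) tuples, so N_k = 4 + N_{k-1}^2 + N_{k-1}^2.
N_0 = 4
N_1 = 4 + 4^2 + 4^2 = 36
So |H| = 36.
Ground atoms are formed by filling each argument slot of a predicate with a term from H, so an r-ary predicate gives |H|^r atoms:
  R: 36;  P: 36;  Q: 36^2 = 1296
Total ground atoms: 36 + 36 + 1296 = 1368.

1368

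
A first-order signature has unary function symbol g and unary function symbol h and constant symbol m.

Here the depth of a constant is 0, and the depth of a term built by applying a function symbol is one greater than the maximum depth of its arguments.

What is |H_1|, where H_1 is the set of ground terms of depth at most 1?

3

Write N_k for the number of ground terms of depth ≤ k. A term of depth ≤ k is either a constant or a function symbol applied to arguments of depth ≤ k−1, so N_k = 1 + N_{k-1} + N_{k-1}.
N_0 = 1
N_1 = 1 + 1 + 1 = 3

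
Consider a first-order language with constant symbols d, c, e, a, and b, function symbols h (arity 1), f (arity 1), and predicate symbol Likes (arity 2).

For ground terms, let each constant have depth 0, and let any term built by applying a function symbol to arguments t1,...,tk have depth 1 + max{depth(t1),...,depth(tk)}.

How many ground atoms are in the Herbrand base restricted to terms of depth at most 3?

First count ground terms of depth ≤ 3.
Let N_k count ground terms of depth at most k. Each non-constant term of depth ≤ k is some function symbol applied to depth-≤(k−1) arguments, giving N_k = 5 + N_{k-1} + N_{k-1}.
N_0 = 5
N_1 = 5 + 5 + 5 = 15
N_2 = 5 + 15 + 15 = 35
N_3 = 5 + 35 + 35 = 75
So |H| = 75.
A ground atom is a predicate applied to a tuple of terms from H, so the count is the sum over predicates of |H|^arity:
  Likes: 75^2 = 5625
Total ground atoms: 5625.

5625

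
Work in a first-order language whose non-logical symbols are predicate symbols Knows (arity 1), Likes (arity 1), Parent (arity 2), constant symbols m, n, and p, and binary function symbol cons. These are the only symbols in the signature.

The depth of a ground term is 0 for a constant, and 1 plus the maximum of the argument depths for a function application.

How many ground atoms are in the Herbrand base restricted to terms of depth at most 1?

168

First count ground terms of depth ≤ 1.
Let N_k = |{terms of depth ≤ k}|. Then N_0 = 3 and N_k = 3 + N_{k-1}^2 for k ≥ 1 (one summand per function symbol, arity giving the exponent).
N_0 = 3
N_1 = 3 + 3^2 = 12
Explicitly: m, n, p, cons(m, m), cons(m, n), cons(m, p), cons(n, m), cons(n, n), cons(n, p), cons(p, m), cons(p, n), cons(p, p).
So |H| = 12.
Ground atoms are formed by filling each argument slot of a predicate with a term from H, so an r-ary predicate gives |H|^r atoms:
  Knows: 12;  Likes: 12;  Parent: 12^2 = 144
Total ground atoms: 12 + 12 + 144 = 168.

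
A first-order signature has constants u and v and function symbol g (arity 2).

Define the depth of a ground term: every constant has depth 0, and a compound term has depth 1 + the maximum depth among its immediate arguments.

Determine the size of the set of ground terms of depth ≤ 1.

6

Let N_k = |{terms of depth ≤ k}|. Then N_0 = 2 and N_k = 2 + N_{k-1}^2 for k ≥ 1 (one summand per function symbol, arity giving the exponent).
N_0 = 2
N_1 = 2 + 2^2 = 6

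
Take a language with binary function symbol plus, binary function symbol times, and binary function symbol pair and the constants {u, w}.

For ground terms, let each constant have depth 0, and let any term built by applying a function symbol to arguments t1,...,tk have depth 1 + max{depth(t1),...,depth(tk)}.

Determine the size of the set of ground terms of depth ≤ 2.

590

If N_k denotes the number of depth-≤k ground terms, the 2 constants give N_0 = 2, and each function symbol of arity r contributes N_{k-1}^r new terms at level k: N_k = 2 + N_{k-1}^2 + N_{k-1}^2 + N_{k-1}^2.
N_0 = 2
N_1 = 2 + 2^2 + 2^2 + 2^2 = 14
N_2 = 2 + 14^2 + 14^2 + 14^2 = 590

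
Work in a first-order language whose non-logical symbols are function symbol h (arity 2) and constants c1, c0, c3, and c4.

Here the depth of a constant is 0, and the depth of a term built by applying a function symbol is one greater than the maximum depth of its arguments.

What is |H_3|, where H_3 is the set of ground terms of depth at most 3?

Let N_k count ground terms of depth at most k. Each non-constant term of depth ≤ k is some function symbol applied to depth-≤(k−1) arguments, giving N_k = 4 + N_{k-1}^2.
N_0 = 4
N_1 = 4 + 4^2 = 20
N_2 = 4 + 20^2 = 404
N_3 = 4 + 404^2 = 163220

163220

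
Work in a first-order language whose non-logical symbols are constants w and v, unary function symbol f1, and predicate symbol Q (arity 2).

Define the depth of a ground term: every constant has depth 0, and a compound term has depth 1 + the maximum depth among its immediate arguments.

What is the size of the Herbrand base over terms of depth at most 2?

36

First count ground terms of depth ≤ 2.
Count level by level. With function symbols f1/1, the terms of depth ≤ k are the 2 constants together with each function applied to depth-≤(k−1) tuples, so N_k = 2 + N_{k-1}.
N_0 = 2
N_1 = 2 + 2 = 4
N_2 = 2 + 4 = 6
Explicitly: w, v, f1(w), f1(v), f1(f1(w)), f1(f1(v)).
So |H| = 6.
Ground atoms are formed by filling each argument slot of a predicate with a term from H, so an r-ary predicate gives |H|^r atoms:
  Q: 6^2 = 36
Total ground atoms: 36.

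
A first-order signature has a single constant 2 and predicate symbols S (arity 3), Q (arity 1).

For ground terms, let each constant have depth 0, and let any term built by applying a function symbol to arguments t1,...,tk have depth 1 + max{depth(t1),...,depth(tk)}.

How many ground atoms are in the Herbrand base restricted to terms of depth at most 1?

2

First count ground terms of depth ≤ 1.
With no function symbols every ground term is a constant, so there is exactly 1 ground term at every depth bound.
N_0 = 1
N_1 = 1
Explicitly: 2.
So |H| = 1.
Ground atoms are formed by filling each argument slot of a predicate with a term from H, so an r-ary predicate gives |H|^r atoms:
  S: 1^3 = 1;  Q: 1
Total ground atoms: 1 + 1 = 2.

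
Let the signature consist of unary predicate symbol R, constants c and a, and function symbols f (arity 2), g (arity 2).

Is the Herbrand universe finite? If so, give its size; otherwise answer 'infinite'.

The signature has at least one function symbol (f, arity 2) and at least one constant (c).
Iterating f gives infinitely many distinct ground terms: c, f(c, c), f(f(c, c), f(c, c)), ...
So the Herbrand universe is infinite.

infinite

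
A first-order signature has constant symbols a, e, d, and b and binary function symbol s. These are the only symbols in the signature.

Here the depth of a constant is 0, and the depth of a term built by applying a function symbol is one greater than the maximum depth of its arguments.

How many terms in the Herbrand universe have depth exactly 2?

384

Count level by level. With function symbols s/2, the terms of depth ≤ k are the 4 constants together with each function applied to depth-≤(k−1) tuples, so N_k = 4 + N_{k-1}^2.
N_0 = 4
N_1 = 4 + 4^2 = 20
N_2 = 4 + 20^2 = 404
Terms of depth exactly 2: N_2 − N_1 = 404 − 20 = 384.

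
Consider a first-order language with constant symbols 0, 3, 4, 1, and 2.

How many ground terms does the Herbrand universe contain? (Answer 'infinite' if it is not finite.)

5

There are no function symbols, so every ground term is one of the 5 constants.
The Herbrand universe is {0, 3, 4, 1, 2}, which is finite with 5 elements.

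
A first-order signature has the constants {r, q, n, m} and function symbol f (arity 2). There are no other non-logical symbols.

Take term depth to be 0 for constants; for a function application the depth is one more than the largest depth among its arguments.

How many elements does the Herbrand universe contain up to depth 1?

20

Count level by level. With function symbols f/2, the terms of depth ≤ k are the 4 constants together with each function applied to depth-≤(k−1) tuples, so N_k = 4 + N_{k-1}^2.
N_0 = 4
N_1 = 4 + 4^2 = 20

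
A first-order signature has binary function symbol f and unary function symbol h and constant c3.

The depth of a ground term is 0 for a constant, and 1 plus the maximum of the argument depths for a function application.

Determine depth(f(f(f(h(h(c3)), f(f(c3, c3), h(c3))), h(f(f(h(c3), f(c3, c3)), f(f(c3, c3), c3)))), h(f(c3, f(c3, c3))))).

depth(h(c3)) = 1 + depth(c3) = 1 + 0 = 1
depth(h(h(c3))) = 1 + depth(h(c3)) = 1 + 1 = 2
depth(f(c3, c3)) = 1 + max(0, 0) = 1
depth(f(f(c3, c3), h(c3))) = 1 + max(1, 1) = 2
depth(f(h(h(c3)), f(f(c3, c3), h(c3)))) = 1 + max(2, 2) = 3
depth(f(h(c3), f(c3, c3))) = 1 + max(1, 1) = 2
depth(f(f(c3, c3), c3)) = 1 + max(1, 0) = 2
depth(f(f(h(c3), f(c3, c3)), f(f(c3, c3), c3))) = 1 + max(2, 2) = 3
depth(h(f(f(h(c3), f(c3, c3)), f(f(c3, c3), c3)))) = 1 + depth(f(f(h(c3), f(c3, c3)), f(f(c3, c3), c3))) = 1 + 3 = 4
depth(f(f(h(h(c3)), f(f(c3, c3), h(c3))), h(f(f(h(c3), f(c3, c3)), f(f(c3, c3), c3))))) = 1 + max(3, 4) = 5
depth(f(c3, f(c3, c3))) = 1 + max(0, 1) = 2
depth(h(f(c3, f(c3, c3)))) = 1 + depth(f(c3, f(c3, c3))) = 1 + 2 = 3
depth(f(f(f(h(h(c3)), f(f(c3, c3), h(c3))), h(f(f(h(c3), f(c3, c3)), f(f(c3, c3), c3)))), h(f(c3, f(c3, c3))))) = 1 + max(5, 3) = 6

6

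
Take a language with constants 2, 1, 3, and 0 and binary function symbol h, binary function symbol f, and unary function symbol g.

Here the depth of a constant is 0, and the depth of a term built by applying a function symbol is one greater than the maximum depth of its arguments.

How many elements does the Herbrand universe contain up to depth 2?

Let N_k count ground terms of depth at most k. Each non-constant term of depth ≤ k is some function symbol applied to depth-≤(k−1) arguments, giving N_k = 4 + N_{k-1}^2 + N_{k-1}^2 + N_{k-1}.
N_0 = 4
N_1 = 4 + 4^2 + 4^2 + 4 = 40
N_2 = 4 + 40^2 + 40^2 + 40 = 3244

3244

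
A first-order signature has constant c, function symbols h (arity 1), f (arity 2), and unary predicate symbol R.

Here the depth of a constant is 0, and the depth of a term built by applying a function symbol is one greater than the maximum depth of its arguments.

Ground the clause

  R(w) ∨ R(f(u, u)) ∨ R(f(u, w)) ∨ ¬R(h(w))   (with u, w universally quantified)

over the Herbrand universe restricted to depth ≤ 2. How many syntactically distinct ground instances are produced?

169

Ground terms of depth ≤ 2:
  Count level by level. With function symbols h/1, f/2, the terms of depth ≤ k are the 1 constant together with each function applied to depth-≤(k−1) tuples, so N_k = 1 + N_{k-1} + N_{k-1}^2.
  N_0 = 1
  N_1 = 1 + 1 + 1^2 = 3
  N_2 = 1 + 3 + 3^2 = 13
So there are 13 ground terms available for substitution.
The body mentions every one of the 2 quantified variables; since ground terms form a free algebra, no two substitutions collapse to the same formula.
Number of ground instances = 13^2 = 169.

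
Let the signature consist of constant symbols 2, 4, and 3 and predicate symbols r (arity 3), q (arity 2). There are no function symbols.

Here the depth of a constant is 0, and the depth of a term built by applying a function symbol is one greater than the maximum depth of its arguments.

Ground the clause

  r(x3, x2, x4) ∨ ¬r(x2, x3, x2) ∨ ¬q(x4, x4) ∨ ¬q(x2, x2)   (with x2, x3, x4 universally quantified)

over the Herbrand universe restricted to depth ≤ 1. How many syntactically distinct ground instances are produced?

Ground terms of depth ≤ 1:
  With no function symbols every ground term is a constant, so there are exactly 3 ground terms at every depth bound.
  N_0 = 3
  N_1 = 3
So there are 3 ground terms available for substitution.
The body mentions every one of the 3 quantified variables; since ground terms form a free algebra, no two substitutions collapse to the same formula.
Number of ground instances = 3^3 = 27.

27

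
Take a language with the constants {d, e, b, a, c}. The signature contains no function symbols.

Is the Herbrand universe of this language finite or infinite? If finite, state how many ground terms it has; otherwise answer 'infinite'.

There are no function symbols, so every ground term is one of the 5 constants.
The Herbrand universe is {d, e, b, a, c}, which is finite with 5 elements.

5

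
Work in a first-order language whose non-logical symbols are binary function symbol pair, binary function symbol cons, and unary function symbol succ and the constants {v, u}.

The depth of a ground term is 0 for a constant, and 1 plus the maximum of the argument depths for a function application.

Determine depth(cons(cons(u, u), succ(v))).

depth(cons(u, u)) = 1 + max(0, 0) = 1
depth(succ(v)) = 1 + depth(v) = 1 + 0 = 1
depth(cons(cons(u, u), succ(v))) = 1 + max(1, 1) = 2

2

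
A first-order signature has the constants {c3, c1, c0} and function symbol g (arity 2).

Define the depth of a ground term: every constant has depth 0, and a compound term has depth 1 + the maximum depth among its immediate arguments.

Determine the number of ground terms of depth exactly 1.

9

Write N_k for the number of ground terms of depth ≤ k. A term of depth ≤ k is either a constant or a function symbol applied to arguments of depth ≤ k−1, so N_k = 3 + N_{k-1}^2.
N_0 = 3
N_1 = 3 + 3^2 = 12
Terms of depth exactly 1: N_1 − N_0 = 12 − 3 = 9.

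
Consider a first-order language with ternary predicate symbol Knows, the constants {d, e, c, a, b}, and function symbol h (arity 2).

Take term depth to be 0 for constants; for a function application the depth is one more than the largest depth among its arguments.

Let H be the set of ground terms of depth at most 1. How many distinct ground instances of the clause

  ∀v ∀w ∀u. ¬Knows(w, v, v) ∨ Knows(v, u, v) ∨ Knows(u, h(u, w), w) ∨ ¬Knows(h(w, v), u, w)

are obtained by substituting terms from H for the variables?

27000

Ground terms of depth ≤ 1:
  Let N_k = |{terms of depth ≤ k}|. Then N_0 = 5 and N_k = 5 + N_{k-1}^2 for k ≥ 1 (one summand per function symbol, arity giving the exponent).
  N_0 = 5
  N_1 = 5 + 5^2 = 30
So there are 30 ground terms available for substitution.
The body mentions every one of the 3 quantified variables; since ground terms form a free algebra, no two substitutions collapse to the same formula.
Number of ground instances = 30^3 = 27000.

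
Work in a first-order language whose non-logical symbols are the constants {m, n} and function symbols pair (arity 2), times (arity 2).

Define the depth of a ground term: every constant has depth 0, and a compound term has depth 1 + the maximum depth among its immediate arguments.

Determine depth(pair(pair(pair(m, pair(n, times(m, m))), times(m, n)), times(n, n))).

depth(times(m, m)) = 1 + max(0, 0) = 1
depth(pair(n, times(m, m))) = 1 + max(0, 1) = 2
depth(pair(m, pair(n, times(m, m)))) = 1 + max(0, 2) = 3
depth(times(m, n)) = 1 + max(0, 0) = 1
depth(pair(pair(m, pair(n, times(m, m))), times(m, n))) = 1 + max(3, 1) = 4
depth(times(n, n)) = 1 + max(0, 0) = 1
depth(pair(pair(pair(m, pair(n, times(m, m))), times(m, n)), times(n, n))) = 1 + max(4, 1) = 5

5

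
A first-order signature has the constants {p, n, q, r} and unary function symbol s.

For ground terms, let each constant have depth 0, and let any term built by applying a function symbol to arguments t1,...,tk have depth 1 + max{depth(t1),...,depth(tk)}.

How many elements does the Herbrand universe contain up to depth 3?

Let N_k count ground terms of depth at most k. Each non-constant term of depth ≤ k is some function symbol applied to depth-≤(k−1) arguments, giving N_k = 4 + N_{k-1}.
N_0 = 4
N_1 = 4 + 4 = 8
N_2 = 4 + 8 = 12
N_3 = 4 + 12 = 16

16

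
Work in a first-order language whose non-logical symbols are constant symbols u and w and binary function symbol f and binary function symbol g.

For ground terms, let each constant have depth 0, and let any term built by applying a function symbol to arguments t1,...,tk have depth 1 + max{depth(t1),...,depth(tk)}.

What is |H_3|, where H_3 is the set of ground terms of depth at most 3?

81610

Let N_k count ground terms of depth at most k. Each non-constant term of depth ≤ k is some function symbol applied to depth-≤(k−1) arguments, giving N_k = 2 + N_{k-1}^2 + N_{k-1}^2.
N_0 = 2
N_1 = 2 + 2^2 + 2^2 = 10
N_2 = 2 + 10^2 + 10^2 = 202
N_3 = 2 + 202^2 + 202^2 = 81610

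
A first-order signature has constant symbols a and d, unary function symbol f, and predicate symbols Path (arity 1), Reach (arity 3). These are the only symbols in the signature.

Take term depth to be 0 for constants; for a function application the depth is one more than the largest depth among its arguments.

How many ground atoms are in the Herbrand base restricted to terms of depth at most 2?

First count ground terms of depth ≤ 2.
If N_k denotes the number of depth-≤k ground terms, the 2 constants give N_0 = 2, and each function symbol of arity r contributes N_{k-1}^r new terms at level k: N_k = 2 + N_{k-1}.
N_0 = 2
N_1 = 2 + 2 = 4
N_2 = 2 + 4 = 6
Explicitly: a, d, f(a), f(d), f(f(a)), f(f(d)).
So |H| = 6.
Each predicate of arity r yields |H|^r ground atoms (one per choice of an r-tuple from H):
  Path: 6;  Reach: 6^3 = 216
Total ground atoms: 6 + 216 = 222.

222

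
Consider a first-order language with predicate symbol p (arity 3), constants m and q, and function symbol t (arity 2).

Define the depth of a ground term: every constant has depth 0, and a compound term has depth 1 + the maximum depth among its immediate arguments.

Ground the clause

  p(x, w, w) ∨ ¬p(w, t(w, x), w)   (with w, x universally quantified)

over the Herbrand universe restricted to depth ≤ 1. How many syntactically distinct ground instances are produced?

Ground terms of depth ≤ 1:
  Let N_k count ground terms of depth at most k. Each non-constant term of depth ≤ k is some function symbol applied to depth-≤(k−1) arguments, giving N_k = 2 + N_{k-1}^2.
  N_0 = 2
  N_1 = 2 + 2^2 = 6
  Explicitly: m, q, t(m, m), t(m, q), t(q, m), t(q, q).
So there are 6 ground terms available for substitution.
Each of w, x ranges independently over the available ground terms, and distinct assignments produce distinct instances.
Number of ground instances = 6^2 = 36.

36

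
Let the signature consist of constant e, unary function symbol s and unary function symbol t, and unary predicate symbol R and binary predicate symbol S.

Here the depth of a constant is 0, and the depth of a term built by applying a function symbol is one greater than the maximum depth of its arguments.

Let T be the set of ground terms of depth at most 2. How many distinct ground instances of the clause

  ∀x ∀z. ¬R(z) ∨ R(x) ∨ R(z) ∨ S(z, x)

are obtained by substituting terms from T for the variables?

Ground terms of depth ≤ 2:
  Write N_k for the number of ground terms of depth ≤ k. A term of depth ≤ k is either a constant or a function symbol applied to arguments of depth ≤ k−1, so N_k = 1 + N_{k-1} + N_{k-1}.
  N_0 = 1
  N_1 = 1 + 1 + 1 = 3
  N_2 = 1 + 3 + 3 = 7
So there are 7 ground terms available for substitution.
The clause has 2 distinct variables (x, z), each appearing in the body. In the free term algebra distinct substitutions yield syntactically distinct ground instances.
Number of ground instances = 7^2 = 49.

49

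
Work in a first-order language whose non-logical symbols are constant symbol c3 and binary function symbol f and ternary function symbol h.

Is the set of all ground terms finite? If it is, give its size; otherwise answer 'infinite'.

The signature has at least one function symbol (f, arity 2) and at least one constant (c3).
Iterating f gives infinitely many distinct ground terms: c3, f(c3, c3), f(f(c3, c3), f(c3, c3)), ...
So the Herbrand universe is infinite.

infinite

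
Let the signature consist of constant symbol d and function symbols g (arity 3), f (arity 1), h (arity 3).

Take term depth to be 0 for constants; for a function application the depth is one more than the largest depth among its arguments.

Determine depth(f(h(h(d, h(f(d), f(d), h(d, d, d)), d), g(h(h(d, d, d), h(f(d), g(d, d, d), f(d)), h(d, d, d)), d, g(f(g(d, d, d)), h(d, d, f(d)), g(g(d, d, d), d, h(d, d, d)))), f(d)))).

6

depth(f(d)) = 1 + depth(d) = 1 + 0 = 1
depth(h(d, d, d)) = 1 + max(0, 0, 0) = 1
depth(h(f(d), f(d), h(d, d, d))) = 1 + max(1, 1, 1) = 2
depth(h(d, h(f(d), f(d), h(d, d, d)), d)) = 1 + max(0, 2, 0) = 3
depth(g(d, d, d)) = 1 + max(0, 0, 0) = 1
depth(h(f(d), g(d, d, d), f(d))) = 1 + max(1, 1, 1) = 2
depth(h(h(d, d, d), h(f(d), g(d, d, d), f(d)), h(d, d, d))) = 1 + max(1, 2, 1) = 3
depth(f(g(d, d, d))) = 1 + depth(g(d, d, d)) = 1 + 1 = 2
depth(h(d, d, f(d))) = 1 + max(0, 0, 1) = 2
depth(g(g(d, d, d), d, h(d, d, d))) = 1 + max(1, 0, 1) = 2
depth(g(f(g(d, d, d)), h(d, d, f(d)), g(g(d, d, d), d, h(d, d, d)))) = 1 + max(2, 2, 2) = 3
depth(g(h(h(d, d, d), h(f(d), g(d, d, d), f(d)), h(d, d, d)), d, g(f(g(d, d, d)), h(d, d, f(d)), g(g(d, d, d), d, h(d, d, d))))) = 1 + max(3, 0, 3) = 4
depth(h(h(d, h(f(d), f(d), h(d, d, d)), d), g(h(h(d, d, d), h(f(d), g(d, d, d), f(d)), h(d, d, d)), d, g(f(g(d, d, d)), h(d, d, f(d)), g(g(d, d, d), d, h(d, d, d)))), f(d))) = 1 + max(3, 4, 1) = 5
depth(f(h(h(d, h(f(d), f(d), h(d, d, d)), d), g(h(h(d, d, d), h(f(d), g(d, d, d), f(d)), h(d, d, d)), d, g(f(g(d, d, d)), h(d, d, f(d)), g(g(d, d, d), d, h(d, d, d)))), f(d)))) = 1 + depth(h(h(d, h(f(d), f(d), h(d, d, d)), d), g(h(h(d, d, d), h(f(d), g(d, d, d), f(d)), h(d, d, d)), d, g(f(g(d, d, d)), h(d, d, f(d)), g(g(d, d, d), d, h(d, d, d)))), f(d))) = 1 + 5 = 6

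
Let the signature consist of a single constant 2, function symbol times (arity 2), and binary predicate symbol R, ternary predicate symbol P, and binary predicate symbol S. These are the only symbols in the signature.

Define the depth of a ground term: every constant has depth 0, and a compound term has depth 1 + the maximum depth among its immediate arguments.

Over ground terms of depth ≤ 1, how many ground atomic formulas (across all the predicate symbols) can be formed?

First count ground terms of depth ≤ 1.
Let N_k count ground terms of depth at most k. Each non-constant term of depth ≤ k is some function symbol applied to depth-≤(k−1) arguments, giving N_k = 1 + N_{k-1}^2.
N_0 = 1
N_1 = 1 + 1^2 = 2
Explicitly: 2, times(2, 2).
So |H| = 2.
Each predicate of arity r yields |H|^r ground atoms (one per choice of an r-tuple from H):
  R: 2^2 = 4;  P: 2^3 = 8;  S: 2^2 = 4
Total ground atoms: 4 + 8 + 4 = 16.

16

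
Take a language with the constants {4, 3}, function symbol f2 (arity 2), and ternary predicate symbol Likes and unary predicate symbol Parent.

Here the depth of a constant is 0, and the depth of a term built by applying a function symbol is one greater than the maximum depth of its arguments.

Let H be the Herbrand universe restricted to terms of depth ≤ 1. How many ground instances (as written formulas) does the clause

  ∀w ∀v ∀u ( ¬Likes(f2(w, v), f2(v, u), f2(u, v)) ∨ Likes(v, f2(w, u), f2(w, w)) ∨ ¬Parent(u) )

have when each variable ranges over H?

216

Ground terms of depth ≤ 1:
  Write N_k for the number of ground terms of depth ≤ k. A term of depth ≤ k is either a constant or a function symbol applied to arguments of depth ≤ k−1, so N_k = 2 + N_{k-1}^2.
  N_0 = 2
  N_1 = 2 + 2^2 = 6
  Explicitly: 4, 3, f2(4, 4), f2(4, 3), f2(3, 4), f2(3, 3).
So there are 6 ground terms available for substitution.
Each of w, v, u ranges independently over the available ground terms, and distinct assignments produce distinct instances.
Number of ground instances = 6^3 = 216.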